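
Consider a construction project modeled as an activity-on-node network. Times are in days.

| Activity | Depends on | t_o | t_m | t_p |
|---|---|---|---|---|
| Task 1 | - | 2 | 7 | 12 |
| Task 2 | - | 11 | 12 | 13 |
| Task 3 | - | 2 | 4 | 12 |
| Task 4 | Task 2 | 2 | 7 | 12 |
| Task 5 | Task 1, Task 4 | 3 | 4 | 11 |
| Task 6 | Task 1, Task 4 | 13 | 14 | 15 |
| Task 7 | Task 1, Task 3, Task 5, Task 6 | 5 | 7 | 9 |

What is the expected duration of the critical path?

te_Task 1 = (2 + 4·7 + 12)/6 = 42/6 = 7
te_Task 2 = (11 + 4·12 + 13)/6 = 72/6 = 12
te_Task 3 = (2 + 4·4 + 12)/6 = 30/6 = 5
te_Task 4 = (2 + 4·7 + 12)/6 = 42/6 = 7
te_Task 5 = (3 + 4·4 + 11)/6 = 30/6 = 5
te_Task 6 = (13 + 4·14 + 15)/6 = 84/6 = 14
te_Task 7 = (5 + 4·7 + 9)/6 = 42/6 = 7

Forward pass:
ES_Task 1 = 0; EF_Task 1 = 7
ES_Task 2 = 0; EF_Task 2 = 12
ES_Task 3 = 0; EF_Task 3 = 5
ES_Task 4 = 12; EF_Task 4 = 12+7 = 19
ES_Task 5 = max(EF_Task 1=7, EF_Task 4=19) = 19; EF_Task 5 = 19+5 = 24
ES_Task 6 = max(EF_Task 1=7, EF_Task 4=19) = 19; EF_Task 6 = 19+14 = 33
ES_Task 7 = max(EF_Task 1=7, EF_Task 3=5, EF_Task 5=24, EF_Task 6=33) = 33; EF_Task 7 = 33+7 = 40
Expected project duration μ = 40 days. Critical path: Task 2 → Task 4 → Task 6 → Task 7.

40 days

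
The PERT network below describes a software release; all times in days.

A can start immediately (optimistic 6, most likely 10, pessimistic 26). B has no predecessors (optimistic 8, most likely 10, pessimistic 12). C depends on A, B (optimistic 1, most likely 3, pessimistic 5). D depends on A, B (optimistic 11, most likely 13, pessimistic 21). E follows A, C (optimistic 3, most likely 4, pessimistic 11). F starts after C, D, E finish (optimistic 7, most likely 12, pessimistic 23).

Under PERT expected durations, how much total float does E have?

6 days

te_A = (6 + 4·10 + 26)/6 = 72/6 = 12
te_B = (8 + 4·10 + 12)/6 = 60/6 = 10
te_C = (1 + 4·3 + 5)/6 = 18/6 = 3
te_D = (11 + 4·13 + 21)/6 = 84/6 = 14
te_E = (3 + 4·4 + 11)/6 = 30/6 = 5
te_F = (7 + 4·12 + 23)/6 = 78/6 = 13

Forward pass:
ES_A = 0; EF_A = 12
ES_B = 0; EF_B = 10
ES_C = max(EF_A=12, EF_B=10) = 12; EF_C = 12+3 = 15
ES_D = max(EF_A=12, EF_B=10) = 12; EF_D = 12+14 = 26
ES_E = max(EF_A=12, EF_C=15) = 15; EF_E = 15+5 = 20
ES_F = max(EF_C=15, EF_D=26, EF_E=20) = 26; EF_F = 26+13 = 39
Expected project duration μ = 39 days. Critical path: A → D → F.

Backward pass:
LF_F = 39; LS_F = 39−13 = 26
LF_E = LS_F = 26; LS_E = 26−5 = 21
LF_D = LS_F = 26; LS_D = 26−14 = 12
LF_C = min(LS_E=21, LS_F=26) = 21; LS_C = 21−3 = 18
LF_B = min(LS_C=18, LS_D=12) = 12; LS_B = 12−10 = 2
LF_A = min(LS_C=18, LS_D=12, LS_E=21) = 12; LS_A = 12−12 = 0
Slack_E = LS_E − ES_E = 21 − 15 = 6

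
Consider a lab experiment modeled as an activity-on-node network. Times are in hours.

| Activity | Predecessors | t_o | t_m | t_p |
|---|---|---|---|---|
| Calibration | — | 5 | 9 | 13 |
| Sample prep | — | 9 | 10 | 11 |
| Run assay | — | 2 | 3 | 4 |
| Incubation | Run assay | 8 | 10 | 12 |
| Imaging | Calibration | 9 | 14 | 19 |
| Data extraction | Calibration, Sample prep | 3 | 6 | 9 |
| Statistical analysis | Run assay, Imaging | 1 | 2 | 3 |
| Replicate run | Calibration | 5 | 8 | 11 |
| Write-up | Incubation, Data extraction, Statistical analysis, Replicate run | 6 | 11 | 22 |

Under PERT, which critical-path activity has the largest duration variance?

Write-up

te_Calibration = (5 + 4·9 + 13)/6 = 54/6 = 9; σ²_Calibration = ((13−5)/6)² = 1.778
te_Sample prep = (9 + 4·10 + 11)/6 = 60/6 = 10; σ²_Sample prep = ((11−9)/6)² = 0.111
te_Run assay = (2 + 4·3 + 4)/6 = 18/6 = 3; σ²_Run assay = ((4−2)/6)² = 0.111
te_Incubation = (8 + 4·10 + 12)/6 = 60/6 = 10; σ²_Incubation = ((12−8)/6)² = 0.444
te_Imaging = (9 + 4·14 + 19)/6 = 84/6 = 14; σ²_Imaging = ((19−9)/6)² = 2.778
te_Data extraction = (3 + 4·6 + 9)/6 = 36/6 = 6; σ²_Data extraction = ((9−3)/6)² = 1.000
te_Statistical analysis = (1 + 4·2 + 3)/6 = 12/6 = 2; σ²_Statistical analysis = ((3−1)/6)² = 0.111
te_Replicate run = (5 + 4·8 + 11)/6 = 48/6 = 8; σ²_Replicate run = ((11−5)/6)² = 1.000
te_Write-up = (6 + 4·11 + 22)/6 = 72/6 = 12; σ²_Write-up = ((22−6)/6)² = 7.111

Forward pass:
ES_Calibration = 0; EF_Calibration = 9
ES_Sample prep = 0; EF_Sample prep = 10
ES_Run assay = 0; EF_Run assay = 3
ES_Incubation = 3; EF_Incubation = 3+10 = 13
ES_Imaging = 9; EF_Imaging = 9+14 = 23
ES_Data extraction = max(EF_Calibration=9, EF_Sample prep=10) = 10; EF_Data extraction = 10+6 = 16
ES_Statistical analysis = max(EF_Run assay=3, EF_Imaging=23) = 23; EF_Statistical analysis = 23+2 = 25
ES_Replicate run = 9; EF_Replicate run = 9+8 = 17
ES_Write-up = max(EF_Incubation=13, EF_Data extraction=16, EF_Statistical analysis=25, EF_Replicate run=17) = 25; EF_Write-up = 25+12 = 37
Expected project duration μ = 37 hours. Critical path: Calibration → Imaging → Statistical analysis → Write-up.

Variances on critical path: σ²_Calibration=1.778, σ²_Imaging=2.778, σ²_Statistical analysis=0.111, σ²_Write-up=7.111.
Largest is σ²_Write-up = 7.111.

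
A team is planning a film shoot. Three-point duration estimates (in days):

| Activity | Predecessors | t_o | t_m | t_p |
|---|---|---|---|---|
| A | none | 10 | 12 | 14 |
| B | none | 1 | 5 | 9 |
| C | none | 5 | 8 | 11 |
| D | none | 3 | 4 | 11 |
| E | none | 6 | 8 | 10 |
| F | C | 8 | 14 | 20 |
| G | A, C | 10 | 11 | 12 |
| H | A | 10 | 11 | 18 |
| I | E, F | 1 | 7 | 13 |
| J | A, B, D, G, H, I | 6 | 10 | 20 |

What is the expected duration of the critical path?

te_A = (10 + 4·12 + 14)/6 = 72/6 = 12
te_B = (1 + 4·5 + 9)/6 = 30/6 = 5
te_C = (5 + 4·8 + 11)/6 = 48/6 = 8
te_D = (3 + 4·4 + 11)/6 = 30/6 = 5
te_E = (6 + 4·8 + 10)/6 = 48/6 = 8
te_F = (8 + 4·14 + 20)/6 = 84/6 = 14
te_G = (10 + 4·11 + 12)/6 = 66/6 = 11
te_H = (10 + 4·11 + 18)/6 = 72/6 = 12
te_I = (1 + 4·7 + 13)/6 = 42/6 = 7
te_J = (6 + 4·10 + 20)/6 = 66/6 = 11

Forward pass:
ES_A = 0; EF_A = 12
ES_B = 0; EF_B = 5
ES_C = 0; EF_C = 8
ES_D = 0; EF_D = 5
ES_E = 0; EF_E = 8
ES_F = 8; EF_F = 8+14 = 22
ES_G = max(EF_A=12, EF_C=8) = 12; EF_G = 12+11 = 23
ES_H = 12; EF_H = 12+12 = 24
ES_I = max(EF_E=8, EF_F=22) = 22; EF_I = 22+7 = 29
ES_J = max(EF_A=12, EF_B=5, EF_D=5, EF_G=23, EF_H=24, EF_I=29) = 29; EF_J = 29+11 = 40
Expected project duration μ = 40 days. Critical path: C → F → I → J.

40 days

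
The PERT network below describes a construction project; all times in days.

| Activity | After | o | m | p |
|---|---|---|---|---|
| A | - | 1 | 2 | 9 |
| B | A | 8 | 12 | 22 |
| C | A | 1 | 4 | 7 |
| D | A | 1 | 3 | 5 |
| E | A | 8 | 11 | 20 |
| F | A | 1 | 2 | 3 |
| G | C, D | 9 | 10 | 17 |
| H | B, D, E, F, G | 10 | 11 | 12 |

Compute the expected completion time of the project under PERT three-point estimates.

29 days

te_A = (1 + 4·2 + 9)/6 = 18/6 = 3
te_B = (8 + 4·12 + 22)/6 = 78/6 = 13
te_C = (1 + 4·4 + 7)/6 = 24/6 = 4
te_D = (1 + 4·3 + 5)/6 = 18/6 = 3
te_E = (8 + 4·11 + 20)/6 = 72/6 = 12
te_F = (1 + 4·2 + 3)/6 = 12/6 = 2
te_G = (9 + 4·10 + 17)/6 = 66/6 = 11
te_H = (10 + 4·11 + 12)/6 = 66/6 = 11

Forward pass:
ES_A = 0; EF_A = 3
ES_B = 3; EF_B = 3+13 = 16
ES_C = 3; EF_C = 3+4 = 7
ES_D = 3; EF_D = 3+3 = 6
ES_E = 3; EF_E = 3+12 = 15
ES_F = 3; EF_F = 3+2 = 5
ES_G = max(EF_C=7, EF_D=6) = 7; EF_G = 7+11 = 18
ES_H = max(EF_B=16, EF_D=6, EF_E=15, EF_F=5, EF_G=18) = 18; EF_H = 18+11 = 29
Expected project duration μ = 29 days. Critical path: A → C → G → H.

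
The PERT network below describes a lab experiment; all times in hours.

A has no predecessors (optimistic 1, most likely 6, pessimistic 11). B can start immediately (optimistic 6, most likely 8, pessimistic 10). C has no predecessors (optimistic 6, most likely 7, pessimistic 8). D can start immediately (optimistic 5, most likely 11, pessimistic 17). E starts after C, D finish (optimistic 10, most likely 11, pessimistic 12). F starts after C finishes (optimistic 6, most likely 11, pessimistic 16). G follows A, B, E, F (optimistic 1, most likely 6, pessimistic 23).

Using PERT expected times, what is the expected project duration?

te_A = (1 + 4·6 + 11)/6 = 36/6 = 6
te_B = (6 + 4·8 + 10)/6 = 48/6 = 8
te_C = (6 + 4·7 + 8)/6 = 42/6 = 7
te_D = (5 + 4·11 + 17)/6 = 66/6 = 11
te_E = (10 + 4·11 + 12)/6 = 66/6 = 11
te_F = (6 + 4·11 + 16)/6 = 66/6 = 11
te_G = (1 + 4·6 + 23)/6 = 48/6 = 8

Forward pass:
ES_A = 0; EF_A = 6
ES_B = 0; EF_B = 8
ES_C = 0; EF_C = 7
ES_D = 0; EF_D = 11
ES_E = max(EF_C=7, EF_D=11) = 11; EF_E = 11+11 = 22
ES_F = 7; EF_F = 7+11 = 18
ES_G = max(EF_A=6, EF_B=8, EF_E=22, EF_F=18) = 22; EF_G = 22+8 = 30
Expected project duration μ = 30 hours. Critical path: D → E → G.

30 hours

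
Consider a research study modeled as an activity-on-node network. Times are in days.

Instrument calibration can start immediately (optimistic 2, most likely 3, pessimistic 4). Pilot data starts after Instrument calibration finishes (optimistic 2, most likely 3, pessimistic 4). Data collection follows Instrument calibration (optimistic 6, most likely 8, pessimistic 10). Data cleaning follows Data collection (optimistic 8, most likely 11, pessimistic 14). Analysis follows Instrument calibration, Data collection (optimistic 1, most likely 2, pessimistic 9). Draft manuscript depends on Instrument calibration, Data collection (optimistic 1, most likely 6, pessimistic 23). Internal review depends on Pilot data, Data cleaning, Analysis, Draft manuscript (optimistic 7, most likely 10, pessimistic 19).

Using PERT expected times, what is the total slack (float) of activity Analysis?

8 days

te_Instrument calibration = (2 + 4·3 + 4)/6 = 18/6 = 3
te_Pilot data = (2 + 4·3 + 4)/6 = 18/6 = 3
te_Data collection = (6 + 4·8 + 10)/6 = 48/6 = 8
te_Data cleaning = (8 + 4·11 + 14)/6 = 66/6 = 11
te_Analysis = (1 + 4·2 + 9)/6 = 18/6 = 3
te_Draft manuscript = (1 + 4·6 + 23)/6 = 48/6 = 8
te_Internal review = (7 + 4·10 + 19)/6 = 66/6 = 11

Forward pass:
ES_Instrument calibration = 0; EF_Instrument calibration = 3
ES_Pilot data = 3; EF_Pilot data = 3+3 = 6
ES_Data collection = 3; EF_Data collection = 3+8 = 11
ES_Data cleaning = 11; EF_Data cleaning = 11+11 = 22
ES_Analysis = max(EF_Instrument calibration=3, EF_Data collection=11) = 11; EF_Analysis = 11+3 = 14
ES_Draft manuscript = max(EF_Instrument calibration=3, EF_Data collection=11) = 11; EF_Draft manuscript = 11+8 = 19
ES_Internal review = max(EF_Pilot data=6, EF_Data cleaning=22, EF_Analysis=14, EF_Draft manuscript=19) = 22; EF_Internal review = 22+11 = 33
Expected project duration μ = 33 days. Critical path: Instrument calibration → Data collection → Data cleaning → Internal review.

Backward pass:
LF_Internal review = 33; LS_Internal review = 33−11 = 22
LF_Draft manuscript = LS_Internal review = 22; LS_Draft manuscript = 22−8 = 14
LF_Analysis = LS_Internal review = 22; LS_Analysis = 22−3 = 19
LF_Data cleaning = LS_Internal review = 22; LS_Data cleaning = 22−11 = 11
LF_Data collection = min(LS_Data cleaning=11, LS_Analysis=19, LS_Draft manuscript=14) = 11; LS_Data collection = 11−8 = 3
LF_Pilot data = LS_Internal review = 22; LS_Pilot data = 22−3 = 19
LF_Instrument calibration = min(LS_Pilot data=19, LS_Data collection=3, LS_Analysis=19, LS_Draft manuscript=14) = 3; LS_Instrument calibration = 3−3 = 0
Slack_Analysis = LS_Analysis − ES_Analysis = 19 − 11 = 8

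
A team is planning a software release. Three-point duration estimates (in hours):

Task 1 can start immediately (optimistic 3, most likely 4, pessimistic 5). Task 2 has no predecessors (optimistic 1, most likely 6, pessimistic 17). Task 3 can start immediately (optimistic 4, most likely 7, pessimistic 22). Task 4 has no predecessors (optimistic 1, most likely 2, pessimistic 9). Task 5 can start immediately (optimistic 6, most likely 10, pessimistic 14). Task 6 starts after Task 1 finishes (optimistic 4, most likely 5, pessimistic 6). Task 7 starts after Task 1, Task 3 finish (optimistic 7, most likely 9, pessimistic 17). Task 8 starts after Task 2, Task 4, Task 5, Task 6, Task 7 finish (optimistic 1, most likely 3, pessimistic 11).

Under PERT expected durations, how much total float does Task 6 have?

10 hours

te_Task 1 = (3 + 4·4 + 5)/6 = 24/6 = 4
te_Task 2 = (1 + 4·6 + 17)/6 = 42/6 = 7
te_Task 3 = (4 + 4·7 + 22)/6 = 54/6 = 9
te_Task 4 = (1 + 4·2 + 9)/6 = 18/6 = 3
te_Task 5 = (6 + 4·10 + 14)/6 = 60/6 = 10
te_Task 6 = (4 + 4·5 + 6)/6 = 30/6 = 5
te_Task 7 = (7 + 4·9 + 17)/6 = 60/6 = 10
te_Task 8 = (1 + 4·3 + 11)/6 = 24/6 = 4

Forward pass:
ES_Task 1 = 0; EF_Task 1 = 4
ES_Task 2 = 0; EF_Task 2 = 7
ES_Task 3 = 0; EF_Task 3 = 9
ES_Task 4 = 0; EF_Task 4 = 3
ES_Task 5 = 0; EF_Task 5 = 10
ES_Task 6 = 4; EF_Task 6 = 4+5 = 9
ES_Task 7 = max(EF_Task 1=4, EF_Task 3=9) = 9; EF_Task 7 = 9+10 = 19
ES_Task 8 = max(EF_Task 2=7, EF_Task 4=3, EF_Task 5=10, EF_Task 6=9, EF_Task 7=19) = 19; EF_Task 8 = 19+4 = 23
Expected project duration μ = 23 hours. Critical path: Task 3 → Task 7 → Task 8.

Backward pass:
LF_Task 8 = 23; LS_Task 8 = 23−4 = 19
LF_Task 7 = LS_Task 8 = 19; LS_Task 7 = 19−10 = 9
LF_Task 6 = LS_Task 8 = 19; LS_Task 6 = 19−5 = 14
LF_Task 5 = LS_Task 8 = 19; LS_Task 5 = 19−10 = 9
LF_Task 4 = LS_Task 8 = 19; LS_Task 4 = 19−3 = 16
LF_Task 3 = LS_Task 7 = 9; LS_Task 3 = 9−9 = 0
LF_Task 2 = LS_Task 8 = 19; LS_Task 2 = 19−7 = 12
LF_Task 1 = min(LS_Task 6=14, LS_Task 7=9) = 9; LS_Task 1 = 9−4 = 5
Slack_Task 6 = LS_Task 6 − ES_Task 6 = 14 − 4 = 10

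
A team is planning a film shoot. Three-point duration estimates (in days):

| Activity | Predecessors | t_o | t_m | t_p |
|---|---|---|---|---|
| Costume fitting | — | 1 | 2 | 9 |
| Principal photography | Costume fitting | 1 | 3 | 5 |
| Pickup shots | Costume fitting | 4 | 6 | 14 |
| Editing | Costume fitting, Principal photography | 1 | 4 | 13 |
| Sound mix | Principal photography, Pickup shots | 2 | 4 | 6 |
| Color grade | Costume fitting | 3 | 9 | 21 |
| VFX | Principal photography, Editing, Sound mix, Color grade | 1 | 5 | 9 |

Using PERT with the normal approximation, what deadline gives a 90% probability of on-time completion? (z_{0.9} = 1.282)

te_Costume fitting = (1 + 4·2 + 9)/6 = 18/6 = 3; σ²_Costume fitting = ((9−1)/6)² = 1.778
te_Principal photography = (1 + 4·3 + 5)/6 = 18/6 = 3; σ²_Principal photography = ((5−1)/6)² = 0.444
te_Pickup shots = (4 + 4·6 + 14)/6 = 42/6 = 7; σ²_Pickup shots = ((14−4)/6)² = 2.778
te_Editing = (1 + 4·4 + 13)/6 = 30/6 = 5; σ²_Editing = ((13−1)/6)² = 4.000
te_Sound mix = (2 + 4·4 + 6)/6 = 24/6 = 4; σ²_Sound mix = ((6−2)/6)² = 0.444
te_Color grade = (3 + 4·9 + 21)/6 = 60/6 = 10; σ²_Color grade = ((21−3)/6)² = 9.000
te_VFX = (1 + 4·5 + 9)/6 = 30/6 = 5; σ²_VFX = ((9−1)/6)² = 1.778

Forward pass:
ES_Costume fitting = 0; EF_Costume fitting = 3
ES_Principal photography = 3; EF_Principal photography = 3+3 = 6
ES_Pickup shots = 3; EF_Pickup shots = 3+7 = 10
ES_Editing = max(EF_Costume fitting=3, EF_Principal photography=6) = 6; EF_Editing = 6+5 = 11
ES_Sound mix = max(EF_Principal photography=6, EF_Pickup shots=10) = 10; EF_Sound mix = 10+4 = 14
ES_Color grade = 3; EF_Color grade = 3+10 = 13
ES_VFX = max(EF_Principal photography=6, EF_Editing=11, EF_Sound mix=14, EF_Color grade=13) = 14; EF_VFX = 14+5 = 19
Expected project duration μ = 19 days. Critical path: Costume fitting → Pickup shots → Sound mix → VFX.

Variance along critical path = 1.778 + 2.778 + 0.444 + 1.778 = 6.778; σ = 2.603 days.
D = μ + z·σ = 19 + 1.282·2.603 = 22.3 days

22.3 days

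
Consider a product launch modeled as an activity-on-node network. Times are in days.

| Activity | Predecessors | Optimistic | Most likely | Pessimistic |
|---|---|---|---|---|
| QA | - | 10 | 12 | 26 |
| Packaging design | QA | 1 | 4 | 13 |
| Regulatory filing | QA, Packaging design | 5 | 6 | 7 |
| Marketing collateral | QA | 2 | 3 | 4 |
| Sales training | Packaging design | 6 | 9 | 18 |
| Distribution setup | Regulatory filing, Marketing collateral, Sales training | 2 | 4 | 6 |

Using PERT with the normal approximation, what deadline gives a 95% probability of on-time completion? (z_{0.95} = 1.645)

te_QA = (10 + 4·12 + 26)/6 = 84/6 = 14; σ²_QA = ((26−10)/6)² = 7.111
te_Packaging design = (1 + 4·4 + 13)/6 = 30/6 = 5; σ²_Packaging design = ((13−1)/6)² = 4.000
te_Regulatory filing = (5 + 4·6 + 7)/6 = 36/6 = 6; σ²_Regulatory filing = ((7−5)/6)² = 0.111
te_Marketing collateral = (2 + 4·3 + 4)/6 = 18/6 = 3; σ²_Marketing collateral = ((4−2)/6)² = 0.111
te_Sales training = (6 + 4·9 + 18)/6 = 60/6 = 10; σ²_Sales training = ((18−6)/6)² = 4.000
te_Distribution setup = (2 + 4·4 + 6)/6 = 24/6 = 4; σ²_Distribution setup = ((6−2)/6)² = 0.444

Forward pass:
ES_QA = 0; EF_QA = 14
ES_Packaging design = 14; EF_Packaging design = 14+5 = 19
ES_Regulatory filing = max(EF_QA=14, EF_Packaging design=19) = 19; EF_Regulatory filing = 19+6 = 25
ES_Marketing collateral = 14; EF_Marketing collateral = 14+3 = 17
ES_Sales training = 19; EF_Sales training = 19+10 = 29
ES_Distribution setup = max(EF_Regulatory filing=25, EF_Marketing collateral=17, EF_Sales training=29) = 29; EF_Distribution setup = 29+4 = 33
Expected project duration μ = 33 days. Critical path: QA → Packaging design → Sales training → Distribution setup.

Variance along critical path = 7.111 + 4.000 + 4.000 + 0.444 = 15.556; σ = 3.944 days.
D = μ + z·σ = 33 + 1.645·3.944 = 39.5 days

39.5 days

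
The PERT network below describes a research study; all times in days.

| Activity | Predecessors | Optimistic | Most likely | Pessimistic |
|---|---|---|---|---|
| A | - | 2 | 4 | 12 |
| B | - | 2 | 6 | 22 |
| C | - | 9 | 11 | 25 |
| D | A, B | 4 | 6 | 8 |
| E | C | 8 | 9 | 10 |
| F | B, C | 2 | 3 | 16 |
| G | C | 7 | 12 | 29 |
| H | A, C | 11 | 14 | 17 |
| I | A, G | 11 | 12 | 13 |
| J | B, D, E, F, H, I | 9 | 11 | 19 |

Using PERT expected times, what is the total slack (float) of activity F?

21 days

te_A = (2 + 4·4 + 12)/6 = 30/6 = 5
te_B = (2 + 4·6 + 22)/6 = 48/6 = 8
te_C = (9 + 4·11 + 25)/6 = 78/6 = 13
te_D = (4 + 4·6 + 8)/6 = 36/6 = 6
te_E = (8 + 4·9 + 10)/6 = 54/6 = 9
te_F = (2 + 4·3 + 16)/6 = 30/6 = 5
te_G = (7 + 4·12 + 29)/6 = 84/6 = 14
te_H = (11 + 4·14 + 17)/6 = 84/6 = 14
te_I = (11 + 4·12 + 13)/6 = 72/6 = 12
te_J = (9 + 4·11 + 19)/6 = 72/6 = 12

Forward pass:
ES_A = 0; EF_A = 5
ES_B = 0; EF_B = 8
ES_C = 0; EF_C = 13
ES_D = max(EF_A=5, EF_B=8) = 8; EF_D = 8+6 = 14
ES_E = 13; EF_E = 13+9 = 22
ES_F = max(EF_B=8, EF_C=13) = 13; EF_F = 13+5 = 18
ES_G = 13; EF_G = 13+14 = 27
ES_H = max(EF_A=5, EF_C=13) = 13; EF_H = 13+14 = 27
ES_I = max(EF_A=5, EF_G=27) = 27; EF_I = 27+12 = 39
ES_J = max(EF_B=8, EF_D=14, EF_E=22, EF_F=18, EF_H=27, EF_I=39) = 39; EF_J = 39+12 = 51
Expected project duration μ = 51 days. Critical path: C → G → I → J.

Backward pass:
LF_J = 51; LS_J = 51−12 = 39
LF_I = LS_J = 39; LS_I = 39−12 = 27
LF_H = LS_J = 39; LS_H = 39−14 = 25
LF_G = LS_I = 27; LS_G = 27−14 = 13
LF_F = LS_J = 39; LS_F = 39−5 = 34
LF_E = LS_J = 39; LS_E = 39−9 = 30
LF_D = LS_J = 39; LS_D = 39−6 = 33
LF_C = min(LS_E=30, LS_F=34, LS_G=13, LS_H=25) = 13; LS_C = 13−13 = 0
LF_B = min(LS_D=33, LS_F=34, LS_J=39) = 33; LS_B = 33−8 = 25
LF_A = min(LS_D=33, LS_H=25, LS_I=27) = 25; LS_A = 25−5 = 20
Slack_F = LS_F − ES_F = 34 − 13 = 21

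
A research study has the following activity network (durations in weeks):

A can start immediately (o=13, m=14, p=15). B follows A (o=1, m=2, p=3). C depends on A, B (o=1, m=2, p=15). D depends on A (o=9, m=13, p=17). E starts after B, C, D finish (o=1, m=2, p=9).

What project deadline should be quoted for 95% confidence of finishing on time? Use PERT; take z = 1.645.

te_A = (13 + 4·14 + 15)/6 = 84/6 = 14; σ²_A = ((15−13)/6)² = 0.111
te_B = (1 + 4·2 + 3)/6 = 12/6 = 2; σ²_B = ((3−1)/6)² = 0.111
te_C = (1 + 4·2 + 15)/6 = 24/6 = 4; σ²_C = ((15−1)/6)² = 5.444
te_D = (9 + 4·13 + 17)/6 = 78/6 = 13; σ²_D = ((17−9)/6)² = 1.778
te_E = (1 + 4·2 + 9)/6 = 18/6 = 3; σ²_E = ((9−1)/6)² = 1.778

Forward pass:
ES_A = 0; EF_A = 14
ES_B = 14; EF_B = 14+2 = 16
ES_C = max(EF_A=14, EF_B=16) = 16; EF_C = 16+4 = 20
ES_D = 14; EF_D = 14+13 = 27
ES_E = max(EF_B=16, EF_C=20, EF_D=27) = 27; EF_E = 27+3 = 30
Expected project duration μ = 30 weeks. Critical path: A → D → E.

Variance along critical path = 0.111 + 1.778 + 1.778 = 3.667; σ = 1.915 weeks.
D = μ + z·σ = 30 + 1.645·1.915 = 33.1 weeks

33.1 weeks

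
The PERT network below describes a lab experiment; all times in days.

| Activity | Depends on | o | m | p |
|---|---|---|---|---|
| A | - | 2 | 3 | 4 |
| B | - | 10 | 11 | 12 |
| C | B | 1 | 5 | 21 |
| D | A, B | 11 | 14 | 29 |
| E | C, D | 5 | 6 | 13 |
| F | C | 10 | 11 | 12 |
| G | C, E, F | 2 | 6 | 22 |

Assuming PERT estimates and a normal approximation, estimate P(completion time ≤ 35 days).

te_A = (2 + 4·3 + 4)/6 = 18/6 = 3; σ²_A = ((4−2)/6)² = 0.111
te_B = (10 + 4·11 + 12)/6 = 66/6 = 11; σ²_B = ((12−10)/6)² = 0.111
te_C = (1 + 4·5 + 21)/6 = 42/6 = 7; σ²_C = ((21−1)/6)² = 11.111
te_D = (11 + 4·14 + 29)/6 = 96/6 = 16; σ²_D = ((29−11)/6)² = 9.000
te_E = (5 + 4·6 + 13)/6 = 42/6 = 7; σ²_E = ((13−5)/6)² = 1.778
te_F = (10 + 4·11 + 12)/6 = 66/6 = 11; σ²_F = ((12−10)/6)² = 0.111
te_G = (2 + 4·6 + 22)/6 = 48/6 = 8; σ²_G = ((22−2)/6)² = 11.111

Forward pass:
ES_A = 0; EF_A = 3
ES_B = 0; EF_B = 11
ES_C = 11; EF_C = 11+7 = 18
ES_D = max(EF_A=3, EF_B=11) = 11; EF_D = 11+16 = 27
ES_E = max(EF_C=18, EF_D=27) = 27; EF_E = 27+7 = 34
ES_F = 18; EF_F = 18+11 = 29
ES_G = max(EF_C=18, EF_E=34, EF_F=29) = 34; EF_G = 34+8 = 42
Expected project duration μ = 42 days. Critical path: B → D → E → G.

Variance along critical path = 0.111 + 9.000 + 1.778 + 11.111 = 22.000; σ = √22.000 = 4.690 days.
Z = (35 − 42) / 4.690 = -1.492
P(T ≤ 35) = Φ(-1.492) ≈ 0.068

0.068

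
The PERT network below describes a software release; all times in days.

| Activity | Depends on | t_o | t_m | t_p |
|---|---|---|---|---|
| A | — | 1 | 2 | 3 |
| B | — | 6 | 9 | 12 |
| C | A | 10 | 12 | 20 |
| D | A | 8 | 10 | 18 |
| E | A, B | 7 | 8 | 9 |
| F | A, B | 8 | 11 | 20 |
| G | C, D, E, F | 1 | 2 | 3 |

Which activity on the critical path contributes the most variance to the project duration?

te_A = (1 + 4·2 + 3)/6 = 12/6 = 2; σ²_A = ((3−1)/6)² = 0.111
te_B = (6 + 4·9 + 12)/6 = 54/6 = 9; σ²_B = ((12−6)/6)² = 1.000
te_C = (10 + 4·12 + 20)/6 = 78/6 = 13; σ²_C = ((20−10)/6)² = 2.778
te_D = (8 + 4·10 + 18)/6 = 66/6 = 11; σ²_D = ((18−8)/6)² = 2.778
te_E = (7 + 4·8 + 9)/6 = 48/6 = 8; σ²_E = ((9−7)/6)² = 0.111
te_F = (8 + 4·11 + 20)/6 = 72/6 = 12; σ²_F = ((20−8)/6)² = 4.000
te_G = (1 + 4·2 + 3)/6 = 12/6 = 2; σ²_G = ((3−1)/6)² = 0.111

Forward pass:
ES_A = 0; EF_A = 2
ES_B = 0; EF_B = 9
ES_C = 2; EF_C = 2+13 = 15
ES_D = 2; EF_D = 2+11 = 13
ES_E = max(EF_A=2, EF_B=9) = 9; EF_E = 9+8 = 17
ES_F = max(EF_A=2, EF_B=9) = 9; EF_F = 9+12 = 21
ES_G = max(EF_C=15, EF_D=13, EF_E=17, EF_F=21) = 21; EF_G = 21+2 = 23
Expected project duration μ = 23 days. Critical path: B → F → G.

Variances on critical path: σ²_B=1.000, σ²_F=4.000, σ²_G=0.111.
Largest is σ²_F = 4.000.

F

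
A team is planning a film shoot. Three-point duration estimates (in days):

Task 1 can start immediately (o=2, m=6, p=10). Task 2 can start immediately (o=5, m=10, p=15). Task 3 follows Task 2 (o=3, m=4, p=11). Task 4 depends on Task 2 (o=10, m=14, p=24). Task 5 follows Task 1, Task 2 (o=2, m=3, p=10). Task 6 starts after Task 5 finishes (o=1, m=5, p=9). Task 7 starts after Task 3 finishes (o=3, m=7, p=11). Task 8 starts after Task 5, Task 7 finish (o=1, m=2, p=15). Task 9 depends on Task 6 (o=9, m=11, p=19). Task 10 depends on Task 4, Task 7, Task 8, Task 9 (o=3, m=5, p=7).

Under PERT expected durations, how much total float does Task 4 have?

te_Task 1 = (2 + 4·6 + 10)/6 = 36/6 = 6
te_Task 2 = (5 + 4·10 + 15)/6 = 60/6 = 10
te_Task 3 = (3 + 4·4 + 11)/6 = 30/6 = 5
te_Task 4 = (10 + 4·14 + 24)/6 = 90/6 = 15
te_Task 5 = (2 + 4·3 + 10)/6 = 24/6 = 4
te_Task 6 = (1 + 4·5 + 9)/6 = 30/6 = 5
te_Task 7 = (3 + 4·7 + 11)/6 = 42/6 = 7
te_Task 8 = (1 + 4·2 + 15)/6 = 24/6 = 4
te_Task 9 = (9 + 4·11 + 19)/6 = 72/6 = 12
te_Task 10 = (3 + 4·5 + 7)/6 = 30/6 = 5

Forward pass:
ES_Task 1 = 0; EF_Task 1 = 6
ES_Task 2 = 0; EF_Task 2 = 10
ES_Task 3 = 10; EF_Task 3 = 10+5 = 15
ES_Task 4 = 10; EF_Task 4 = 10+15 = 25
ES_Task 5 = max(EF_Task 1=6, EF_Task 2=10) = 10; EF_Task 5 = 10+4 = 14
ES_Task 6 = 14; EF_Task 6 = 14+5 = 19
ES_Task 7 = 15; EF_Task 7 = 15+7 = 22
ES_Task 8 = max(EF_Task 5=14, EF_Task 7=22) = 22; EF_Task 8 = 22+4 = 26
ES_Task 9 = 19; EF_Task 9 = 19+12 = 31
ES_Task 10 = max(EF_Task 4=25, EF_Task 7=22, EF_Task 8=26, EF_Task 9=31) = 31; EF_Task 10 = 31+5 = 36
Expected project duration μ = 36 days. Critical path: Task 2 → Task 5 → Task 6 → Task 9 → Task 10.

Backward pass:
LF_Task 10 = 36; LS_Task 10 = 36−5 = 31
LF_Task 9 = LS_Task 10 = 31; LS_Task 9 = 31−12 = 19
LF_Task 8 = LS_Task 10 = 31; LS_Task 8 = 31−4 = 27
LF_Task 7 = min(LS_Task 8=27, LS_Task 10=31) = 27; LS_Task 7 = 27−7 = 20
LF_Task 6 = LS_Task 9 = 19; LS_Task 6 = 19−5 = 14
LF_Task 5 = min(LS_Task 6=14, LS_Task 8=27) = 14; LS_Task 5 = 14−4 = 10
LF_Task 4 = LS_Task 10 = 31; LS_Task 4 = 31−15 = 16
LF_Task 3 = LS_Task 7 = 20; LS_Task 3 = 20−5 = 15
LF_Task 2 = min(LS_Task 3=15, LS_Task 4=16, LS_Task 5=10) = 10; LS_Task 2 = 10−10 = 0
LF_Task 1 = LS_Task 5 = 10; LS_Task 1 = 10−6 = 4
Slack_Task 4 = LS_Task 4 − ES_Task 4 = 16 − 10 = 6

6 days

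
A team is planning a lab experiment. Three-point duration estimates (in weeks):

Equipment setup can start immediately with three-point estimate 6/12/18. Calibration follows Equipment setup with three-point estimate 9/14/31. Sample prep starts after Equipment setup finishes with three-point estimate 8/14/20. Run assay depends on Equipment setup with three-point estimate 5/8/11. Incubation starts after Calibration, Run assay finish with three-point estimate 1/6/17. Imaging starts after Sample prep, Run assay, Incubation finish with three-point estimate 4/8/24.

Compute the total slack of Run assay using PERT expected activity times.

te_Equipment setup = (6 + 4·12 + 18)/6 = 72/6 = 12
te_Calibration = (9 + 4·14 + 31)/6 = 96/6 = 16
te_Sample prep = (8 + 4·14 + 20)/6 = 84/6 = 14
te_Run assay = (5 + 4·8 + 11)/6 = 48/6 = 8
te_Incubation = (1 + 4·6 + 17)/6 = 42/6 = 7
te_Imaging = (4 + 4·8 + 24)/6 = 60/6 = 10

Forward pass:
ES_Equipment setup = 0; EF_Equipment setup = 12
ES_Calibration = 12; EF_Calibration = 12+16 = 28
ES_Sample prep = 12; EF_Sample prep = 12+14 = 26
ES_Run assay = 12; EF_Run assay = 12+8 = 20
ES_Incubation = max(EF_Calibration=28, EF_Run assay=20) = 28; EF_Incubation = 28+7 = 35
ES_Imaging = max(EF_Sample prep=26, EF_Run assay=20, EF_Incubation=35) = 35; EF_Imaging = 35+10 = 45
Expected project duration μ = 45 weeks. Critical path: Equipment setup → Calibration → Incubation → Imaging.

Backward pass:
LF_Imaging = 45; LS_Imaging = 45−10 = 35
LF_Incubation = LS_Imaging = 35; LS_Incubation = 35−7 = 28
LF_Run assay = min(LS_Incubation=28, LS_Imaging=35) = 28; LS_Run assay = 28−8 = 20
LF_Sample prep = LS_Imaging = 35; LS_Sample prep = 35−14 = 21
LF_Calibration = LS_Incubation = 28; LS_Calibration = 28−16 = 12
LF_Equipment setup = min(LS_Calibration=12, LS_Sample prep=21, LS_Run assay=20) = 12; LS_Equipment setup = 12−12 = 0
Slack_Run assay = LS_Run assay − ES_Run assay = 20 − 12 = 8

8 weeks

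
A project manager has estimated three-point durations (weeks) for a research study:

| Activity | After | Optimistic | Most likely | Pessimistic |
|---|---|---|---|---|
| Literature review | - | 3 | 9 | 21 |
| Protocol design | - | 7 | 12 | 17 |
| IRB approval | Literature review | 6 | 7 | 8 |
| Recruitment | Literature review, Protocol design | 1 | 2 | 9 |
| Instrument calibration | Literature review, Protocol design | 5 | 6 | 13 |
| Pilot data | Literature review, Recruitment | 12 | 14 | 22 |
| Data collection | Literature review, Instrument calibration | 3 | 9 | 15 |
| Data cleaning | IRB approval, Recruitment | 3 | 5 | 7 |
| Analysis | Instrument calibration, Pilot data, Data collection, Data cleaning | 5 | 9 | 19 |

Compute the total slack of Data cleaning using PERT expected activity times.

te_Literature review = (3 + 4·9 + 21)/6 = 60/6 = 10
te_Protocol design = (7 + 4·12 + 17)/6 = 72/6 = 12
te_IRB approval = (6 + 4·7 + 8)/6 = 42/6 = 7
te_Recruitment = (1 + 4·2 + 9)/6 = 18/6 = 3
te_Instrument calibration = (5 + 4·6 + 13)/6 = 42/6 = 7
te_Pilot data = (12 + 4·14 + 22)/6 = 90/6 = 15
te_Data collection = (3 + 4·9 + 15)/6 = 54/6 = 9
te_Data cleaning = (3 + 4·5 + 7)/6 = 30/6 = 5
te_Analysis = (5 + 4·9 + 19)/6 = 60/6 = 10

Forward pass:
ES_Literature review = 0; EF_Literature review = 10
ES_Protocol design = 0; EF_Protocol design = 12
ES_IRB approval = 10; EF_IRB approval = 10+7 = 17
ES_Recruitment = max(EF_Literature review=10, EF_Protocol design=12) = 12; EF_Recruitment = 12+3 = 15
ES_Instrument calibration = max(EF_Literature review=10, EF_Protocol design=12) = 12; EF_Instrument calibration = 12+7 = 19
ES_Pilot data = max(EF_Literature review=10, EF_Recruitment=15) = 15; EF_Pilot data = 15+15 = 30
ES_Data collection = max(EF_Literature review=10, EF_Instrument calibration=19) = 19; EF_Data collection = 19+9 = 28
ES_Data cleaning = max(EF_IRB approval=17, EF_Recruitment=15) = 17; EF_Data cleaning = 17+5 = 22
ES_Analysis = max(EF_Instrument calibration=19, EF_Pilot data=30, EF_Data collection=28, EF_Data cleaning=22) = 30; EF_Analysis = 30+10 = 40
Expected project duration μ = 40 weeks. Critical path: Protocol design → Recruitment → Pilot data → Analysis.

Backward pass:
LF_Analysis = 40; LS_Analysis = 40−10 = 30
LF_Data cleaning = LS_Analysis = 30; LS_Data cleaning = 30−5 = 25
LF_Data collection = LS_Analysis = 30; LS_Data collection = 30−9 = 21
LF_Pilot data = LS_Analysis = 30; LS_Pilot data = 30−15 = 15
LF_Instrument calibration = min(LS_Data collection=21, LS_Analysis=30) = 21; LS_Instrument calibration = 21−7 = 14
LF_Recruitment = min(LS_Pilot data=15, LS_Data cleaning=25) = 15; LS_Recruitment = 15−3 = 12
LF_IRB approval = LS_Data cleaning = 25; LS_IRB approval = 25−7 = 18
LF_Protocol design = min(LS_Recruitment=12, LS_Instrument calibration=14) = 12; LS_Protocol design = 12−12 = 0
LF_Literature review = min(LS_IRB approval=18, LS_Recruitment=12, LS_Instrument calibration=14, LS_Pilot data=15, LS_Data collection=21) = 12; LS_Literature review = 12−10 = 2
Slack_Data cleaning = LS_Data cleaning − ES_Data cleaning = 25 − 17 = 8

8 weeks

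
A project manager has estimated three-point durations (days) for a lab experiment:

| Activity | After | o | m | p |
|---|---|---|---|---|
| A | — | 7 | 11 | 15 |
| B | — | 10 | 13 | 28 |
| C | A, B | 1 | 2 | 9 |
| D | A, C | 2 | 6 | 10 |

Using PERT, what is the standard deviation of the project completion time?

te_A = (7 + 4·11 + 15)/6 = 66/6 = 11; σ²_A = ((15−7)/6)² = 1.778
te_B = (10 + 4·13 + 28)/6 = 90/6 = 15; σ²_B = ((28−10)/6)² = 9.000
te_C = (1 + 4·2 + 9)/6 = 18/6 = 3; σ²_C = ((9−1)/6)² = 1.778
te_D = (2 + 4·6 + 10)/6 = 36/6 = 6; σ²_D = ((10−2)/6)² = 1.778

Forward pass:
ES_A = 0; EF_A = 11
ES_B = 0; EF_B = 15
ES_C = max(EF_A=11, EF_B=15) = 15; EF_C = 15+3 = 18
ES_D = max(EF_A=11, EF_C=18) = 18; EF_D = 18+6 = 24
Expected project duration μ = 24 days. Critical path: B → C → D.

Variance along critical path = 9.000 + 1.778 + 1.778 = 12.556
σ = √12.556 = 3.543 days

3.54 days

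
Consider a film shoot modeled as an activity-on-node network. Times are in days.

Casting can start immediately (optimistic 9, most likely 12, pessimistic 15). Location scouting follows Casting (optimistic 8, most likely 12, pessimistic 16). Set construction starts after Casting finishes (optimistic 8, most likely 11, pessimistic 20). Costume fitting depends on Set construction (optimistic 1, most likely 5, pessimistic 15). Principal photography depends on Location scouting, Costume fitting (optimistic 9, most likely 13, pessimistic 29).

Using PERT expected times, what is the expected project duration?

45 days

te_Casting = (9 + 4·12 + 15)/6 = 72/6 = 12
te_Location scouting = (8 + 4·12 + 16)/6 = 72/6 = 12
te_Set construction = (8 + 4·11 + 20)/6 = 72/6 = 12
te_Costume fitting = (1 + 4·5 + 15)/6 = 36/6 = 6
te_Principal photography = (9 + 4·13 + 29)/6 = 90/6 = 15

Forward pass:
ES_Casting = 0; EF_Casting = 12
ES_Location scouting = 12; EF_Location scouting = 12+12 = 24
ES_Set construction = 12; EF_Set construction = 12+12 = 24
ES_Costume fitting = 24; EF_Costume fitting = 24+6 = 30
ES_Principal photography = max(EF_Location scouting=24, EF_Costume fitting=30) = 30; EF_Principal photography = 30+15 = 45
Expected project duration μ = 45 days. Critical path: Casting → Set construction → Costume fitting → Principal photography.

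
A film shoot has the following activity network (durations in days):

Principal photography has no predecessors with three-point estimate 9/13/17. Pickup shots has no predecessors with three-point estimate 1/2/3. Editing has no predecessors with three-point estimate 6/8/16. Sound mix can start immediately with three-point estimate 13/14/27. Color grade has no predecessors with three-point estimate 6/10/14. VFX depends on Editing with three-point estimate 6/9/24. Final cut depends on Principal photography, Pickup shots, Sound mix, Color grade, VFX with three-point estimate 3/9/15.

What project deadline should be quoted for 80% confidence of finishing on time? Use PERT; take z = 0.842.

te_Principal photography = (9 + 4·13 + 17)/6 = 78/6 = 13; σ²_Principal photography = ((17−9)/6)² = 1.778
te_Pickup shots = (1 + 4·2 + 3)/6 = 12/6 = 2; σ²_Pickup shots = ((3−1)/6)² = 0.111
te_Editing = (6 + 4·8 + 16)/6 = 54/6 = 9; σ²_Editing = ((16−6)/6)² = 2.778
te_Sound mix = (13 + 4·14 + 27)/6 = 96/6 = 16; σ²_Sound mix = ((27−13)/6)² = 5.444
te_Color grade = (6 + 4·10 + 14)/6 = 60/6 = 10; σ²_Color grade = ((14−6)/6)² = 1.778
te_VFX = (6 + 4·9 + 24)/6 = 66/6 = 11; σ²_VFX = ((24−6)/6)² = 9.000
te_Final cut = (3 + 4·9 + 15)/6 = 54/6 = 9; σ²_Final cut = ((15−3)/6)² = 4.000

Forward pass:
ES_Principal photography = 0; EF_Principal photography = 13
ES_Pickup shots = 0; EF_Pickup shots = 2
ES_Editing = 0; EF_Editing = 9
ES_Sound mix = 0; EF_Sound mix = 16
ES_Color grade = 0; EF_Color grade = 10
ES_VFX = 9; EF_VFX = 9+11 = 20
ES_Final cut = max(EF_Principal photography=13, EF_Pickup shots=2, EF_Sound mix=16, EF_Color grade=10, EF_VFX=20) = 20; EF_Final cut = 20+9 = 29
Expected project duration μ = 29 days. Critical path: Editing → VFX → Final cut.

Variance along critical path = 2.778 + 9.000 + 4.000 = 15.778; σ = 3.972 days.
D = μ + z·σ = 29 + 0.842·3.972 = 32.3 days

32.3 days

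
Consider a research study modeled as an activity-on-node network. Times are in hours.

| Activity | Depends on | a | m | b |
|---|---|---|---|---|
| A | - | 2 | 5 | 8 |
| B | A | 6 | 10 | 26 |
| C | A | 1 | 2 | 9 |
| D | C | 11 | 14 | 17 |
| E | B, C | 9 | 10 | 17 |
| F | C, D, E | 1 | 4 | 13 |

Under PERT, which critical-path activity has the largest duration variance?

te_A = (2 + 4·5 + 8)/6 = 30/6 = 5; σ²_A = ((8−2)/6)² = 1.000
te_B = (6 + 4·10 + 26)/6 = 72/6 = 12; σ²_B = ((26−6)/6)² = 11.111
te_C = (1 + 4·2 + 9)/6 = 18/6 = 3; σ²_C = ((9−1)/6)² = 1.778
te_D = (11 + 4·14 + 17)/6 = 84/6 = 14; σ²_D = ((17−11)/6)² = 1.000
te_E = (9 + 4·10 + 17)/6 = 66/6 = 11; σ²_E = ((17−9)/6)² = 1.778
te_F = (1 + 4·4 + 13)/6 = 30/6 = 5; σ²_F = ((13−1)/6)² = 4.000

Forward pass:
ES_A = 0; EF_A = 5
ES_B = 5; EF_B = 5+12 = 17
ES_C = 5; EF_C = 5+3 = 8
ES_D = 8; EF_D = 8+14 = 22
ES_E = max(EF_B=17, EF_C=8) = 17; EF_E = 17+11 = 28
ES_F = max(EF_C=8, EF_D=22, EF_E=28) = 28; EF_F = 28+5 = 33
Expected project duration μ = 33 hours. Critical path: A → B → E → F.

Variances on critical path: σ²_A=1.000, σ²_B=11.111, σ²_E=1.778, σ²_F=4.000.
Largest is σ²_B = 11.111.

B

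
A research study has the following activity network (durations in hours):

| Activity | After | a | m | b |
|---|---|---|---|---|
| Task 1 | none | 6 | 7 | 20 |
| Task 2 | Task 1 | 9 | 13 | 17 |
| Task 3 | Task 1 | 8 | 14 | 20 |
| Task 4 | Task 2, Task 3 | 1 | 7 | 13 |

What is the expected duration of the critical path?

30 hours

te_Task 1 = (6 + 4·7 + 20)/6 = 54/6 = 9
te_Task 2 = (9 + 4·13 + 17)/6 = 78/6 = 13
te_Task 3 = (8 + 4·14 + 20)/6 = 84/6 = 14
te_Task 4 = (1 + 4·7 + 13)/6 = 42/6 = 7

Forward pass:
ES_Task 1 = 0; EF_Task 1 = 9
ES_Task 2 = 9; EF_Task 2 = 9+13 = 22
ES_Task 3 = 9; EF_Task 3 = 9+14 = 23
ES_Task 4 = max(EF_Task 2=22, EF_Task 3=23) = 23; EF_Task 4 = 23+7 = 30
Expected project duration μ = 30 hours. Critical path: Task 1 → Task 3 → Task 4.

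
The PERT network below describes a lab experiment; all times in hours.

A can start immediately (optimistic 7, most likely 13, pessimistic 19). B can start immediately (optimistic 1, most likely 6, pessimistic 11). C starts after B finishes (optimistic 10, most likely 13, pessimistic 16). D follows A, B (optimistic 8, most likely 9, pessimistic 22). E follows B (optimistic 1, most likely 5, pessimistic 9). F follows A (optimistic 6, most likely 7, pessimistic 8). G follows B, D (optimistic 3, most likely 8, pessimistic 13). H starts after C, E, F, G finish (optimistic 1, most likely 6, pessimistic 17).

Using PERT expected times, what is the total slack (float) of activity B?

7 hours

te_A = (7 + 4·13 + 19)/6 = 78/6 = 13
te_B = (1 + 4·6 + 11)/6 = 36/6 = 6
te_C = (10 + 4·13 + 16)/6 = 78/6 = 13
te_D = (8 + 4·9 + 22)/6 = 66/6 = 11
te_E = (1 + 4·5 + 9)/6 = 30/6 = 5
te_F = (6 + 4·7 + 8)/6 = 42/6 = 7
te_G = (3 + 4·8 + 13)/6 = 48/6 = 8
te_H = (1 + 4·6 + 17)/6 = 42/6 = 7

Forward pass:
ES_A = 0; EF_A = 13
ES_B = 0; EF_B = 6
ES_C = 6; EF_C = 6+13 = 19
ES_D = max(EF_A=13, EF_B=6) = 13; EF_D = 13+11 = 24
ES_E = 6; EF_E = 6+5 = 11
ES_F = 13; EF_F = 13+7 = 20
ES_G = max(EF_B=6, EF_D=24) = 24; EF_G = 24+8 = 32
ES_H = max(EF_C=19, EF_E=11, EF_F=20, EF_G=32) = 32; EF_H = 32+7 = 39
Expected project duration μ = 39 hours. Critical path: A → D → G → H.

Backward pass:
LF_H = 39; LS_H = 39−7 = 32
LF_G = LS_H = 32; LS_G = 32−8 = 24
LF_F = LS_H = 32; LS_F = 32−7 = 25
LF_E = LS_H = 32; LS_E = 32−5 = 27
LF_D = LS_G = 24; LS_D = 24−11 = 13
LF_C = LS_H = 32; LS_C = 32−13 = 19
LF_B = min(LS_C=19, LS_D=13, LS_E=27, LS_G=24) = 13; LS_B = 13−6 = 7
LF_A = min(LS_D=13, LS_F=25) = 13; LS_A = 13−13 = 0
Slack_B = LS_B − ES_B = 7 − 0 = 7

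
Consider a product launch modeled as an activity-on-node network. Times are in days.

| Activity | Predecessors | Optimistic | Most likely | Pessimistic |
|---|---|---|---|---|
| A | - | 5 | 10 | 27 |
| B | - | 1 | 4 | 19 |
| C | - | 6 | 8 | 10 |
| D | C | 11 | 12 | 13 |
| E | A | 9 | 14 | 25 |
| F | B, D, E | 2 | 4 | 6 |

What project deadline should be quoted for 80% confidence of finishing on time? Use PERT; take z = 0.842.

te_A = (5 + 4·10 + 27)/6 = 72/6 = 12; σ²_A = ((27−5)/6)² = 13.444
te_B = (1 + 4·4 + 19)/6 = 36/6 = 6; σ²_B = ((19−1)/6)² = 9.000
te_C = (6 + 4·8 + 10)/6 = 48/6 = 8; σ²_C = ((10−6)/6)² = 0.444
te_D = (11 + 4·12 + 13)/6 = 72/6 = 12; σ²_D = ((13−11)/6)² = 0.111
te_E = (9 + 4·14 + 25)/6 = 90/6 = 15; σ²_E = ((25−9)/6)² = 7.111
te_F = (2 + 4·4 + 6)/6 = 24/6 = 4; σ²_F = ((6−2)/6)² = 0.444

Forward pass:
ES_A = 0; EF_A = 12
ES_B = 0; EF_B = 6
ES_C = 0; EF_C = 8
ES_D = 8; EF_D = 8+12 = 20
ES_E = 12; EF_E = 12+15 = 27
ES_F = max(EF_B=6, EF_D=20, EF_E=27) = 27; EF_F = 27+4 = 31
Expected project duration μ = 31 days. Critical path: A → E → F.

Variance along critical path = 13.444 + 7.111 + 0.444 = 21.000; σ = 4.583 days.
D = μ + z·σ = 31 + 0.842·4.583 = 34.9 days

34.9 days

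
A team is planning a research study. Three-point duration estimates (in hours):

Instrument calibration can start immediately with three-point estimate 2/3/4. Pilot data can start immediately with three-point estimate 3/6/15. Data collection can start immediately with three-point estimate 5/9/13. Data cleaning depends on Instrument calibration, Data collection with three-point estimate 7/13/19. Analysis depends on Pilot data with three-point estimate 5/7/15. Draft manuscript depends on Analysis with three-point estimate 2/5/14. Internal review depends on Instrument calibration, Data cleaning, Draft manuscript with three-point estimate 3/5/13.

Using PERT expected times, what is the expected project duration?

28 hours

te_Instrument calibration = (2 + 4·3 + 4)/6 = 18/6 = 3
te_Pilot data = (3 + 4·6 + 15)/6 = 42/6 = 7
te_Data collection = (5 + 4·9 + 13)/6 = 54/6 = 9
te_Data cleaning = (7 + 4·13 + 19)/6 = 78/6 = 13
te_Analysis = (5 + 4·7 + 15)/6 = 48/6 = 8
te_Draft manuscript = (2 + 4·5 + 14)/6 = 36/6 = 6
te_Internal review = (3 + 4·5 + 13)/6 = 36/6 = 6

Forward pass:
ES_Instrument calibration = 0; EF_Instrument calibration = 3
ES_Pilot data = 0; EF_Pilot data = 7
ES_Data collection = 0; EF_Data collection = 9
ES_Data cleaning = max(EF_Instrument calibration=3, EF_Data collection=9) = 9; EF_Data cleaning = 9+13 = 22
ES_Analysis = 7; EF_Analysis = 7+8 = 15
ES_Draft manuscript = 15; EF_Draft manuscript = 15+6 = 21
ES_Internal review = max(EF_Instrument calibration=3, EF_Data cleaning=22, EF_Draft manuscript=21) = 22; EF_Internal review = 22+6 = 28
Expected project duration μ = 28 hours. Critical path: Data collection → Data cleaning → Internal review.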